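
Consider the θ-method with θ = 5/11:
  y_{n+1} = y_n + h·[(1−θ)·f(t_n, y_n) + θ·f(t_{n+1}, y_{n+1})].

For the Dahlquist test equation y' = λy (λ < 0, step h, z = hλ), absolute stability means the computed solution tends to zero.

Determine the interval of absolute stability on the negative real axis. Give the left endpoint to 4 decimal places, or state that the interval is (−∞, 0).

(-22.0000, 0).

With y'=λy (z=hλ):
  y_{n+1} = y_n + z·[6/11·y_n + 5/11·y_{n+1}] ⇒ (1 − 5/11z)y_{n+1} = (1 + 6/11z)y_n
  Hence R(z) = (1 + 6/11z)/(1 − 5/11z).

Find x<0 with |R(x)|<1.
x=-1.23: |R|=0.2111
R=−1: 1+6/11x = −1+5/11x ⇒ -1/11x=2 ⇒ x=2/(-1/11)=-22.0000
Confirm numerically:
  x=-19.987: |R|=0.98185 <1
  x=-18.609: |R|=0.96741 <1
  x=-14.326: |R|=0.90713 <1
  x=-9.491: |R|=0.78601 <1
  x=-22.442: |R|=1.00359 >1
  x=-22.367: |R|=1.00299 >1
  x=-22.146: |R|=1.00120 >1
Stable set (-22.0000, 0).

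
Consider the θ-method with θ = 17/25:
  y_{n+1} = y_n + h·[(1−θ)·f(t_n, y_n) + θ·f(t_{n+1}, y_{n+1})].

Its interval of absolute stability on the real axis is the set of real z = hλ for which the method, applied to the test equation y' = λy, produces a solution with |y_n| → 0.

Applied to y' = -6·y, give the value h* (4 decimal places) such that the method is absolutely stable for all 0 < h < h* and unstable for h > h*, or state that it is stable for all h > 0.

interval (−∞, 0). Any h>0 works for λ=-6.

With y'=λy (z=hλ):
  y_{n+1} = y_n + z·[8/25·y_n + 17/25·y_{n+1}] ⇒ (1 − 17/25z)y_{n+1} = (1 + 8/25z)y_n
  Hence R(z) = (1 + 8/25z)/(1 − 17/25z).

Solve |R(x)|<1 on ℝ⁻.
x=-1.35: |R|=0.2961
x=-2: |R|=0.1525
x=-10: |R|=0.2821
x=-100: |R|=0.4493
θ=17/25≥1/2 ⇒ |1+8/25x|<|1−17/25x| ∀x<0 ⇒ interval (−∞,0).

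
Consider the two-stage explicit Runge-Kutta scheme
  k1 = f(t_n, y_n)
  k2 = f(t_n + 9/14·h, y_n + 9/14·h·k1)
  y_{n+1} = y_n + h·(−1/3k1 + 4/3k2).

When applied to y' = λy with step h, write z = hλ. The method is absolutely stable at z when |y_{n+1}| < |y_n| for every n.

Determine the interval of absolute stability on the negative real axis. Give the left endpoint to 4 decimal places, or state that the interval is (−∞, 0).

On y'=λy, z=hλ:
  k1=λy_n ⇒ h·k1=z·y_n;  k2=λ(1+9/14z)y_n ⇒ h·k2=z(1+9/14z)y_n
  y_{n+1}/y_n = 1 − 1/3z + 4/3z(1+9/14z) = 1 + z + 6/7z²
  R(z) = 1 + z + 6/7z².

Find x<0 with |R(x)|<1.
x=-1.5: |R|=1.4286
R=1: x+6/7x²=0 ⇒ x=−7/6=-1.1667; min R=1−1/(4·6/7)=0.7083>−1
Confirm numerically:
  x=-0.958: |R|=0.82865 <1
  x=-0.899: |R|=0.79374 <1
  x=-1.561: |R|=1.52762 >1
  x=-1.539: |R|=1.49116 >1
  x=-1.196: |R|=1.03007 >1
Stable set (-1.1667, 0).

z∈(-1.1667,0).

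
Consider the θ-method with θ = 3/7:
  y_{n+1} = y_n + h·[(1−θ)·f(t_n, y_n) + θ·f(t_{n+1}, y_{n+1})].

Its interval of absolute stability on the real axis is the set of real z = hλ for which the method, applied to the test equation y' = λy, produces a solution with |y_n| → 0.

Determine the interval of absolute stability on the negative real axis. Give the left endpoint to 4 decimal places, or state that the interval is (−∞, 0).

(-14.0000, 0).

Set f=λy, z=hλ:
  y_{n+1} = y_n + z·[4/7·y_n + 3/7·y_{n+1}] ⇒ (1 − 3/7z)y_{n+1} = (1 + 4/7z)y_n
  so R(z) = (1 + 4/7z)/(1 − 3/7z).

Solve |R(x)|<1 on ℝ⁻.
x=-1.66: |R|=0.0301
R=−1: 1+4/7x = −1+3/7x ⇒ -1/7x=2 ⇒ x=2/(-1/7)=-14.0000
Confirm numerically:
  x=-13.938: |R|=0.99873 <1
  x=-13.513: |R|=0.98976 <1
  x=-7.861: |R|=0.79927 <1
  x=-5.637: |R|=0.65024 <1
  x=-14.507: |R|=1.01004 >1
  x=-14.349: |R|=1.00697 >1
  x=-14.319: |R|=1.00639 >1
So |R|<1 on (-14.0000, 0).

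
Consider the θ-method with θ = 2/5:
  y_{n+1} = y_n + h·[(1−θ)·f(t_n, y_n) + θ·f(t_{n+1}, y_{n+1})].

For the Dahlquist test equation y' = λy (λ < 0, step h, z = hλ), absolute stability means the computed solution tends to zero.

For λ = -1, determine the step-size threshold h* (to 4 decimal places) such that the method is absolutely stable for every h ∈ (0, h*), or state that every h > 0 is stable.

(-10.0000,0); λ=-1 ⇒ h* = (10)/1 = 10.0000.

Test eqn y'=λy, z=hλ:
  y_{n+1} = y_n + z·[3/5·y_n + 2/5·y_{n+1}] ⇒ (1 − 2/5z)y_{n+1} = (1 + 3/5z)y_n
  so R(z) = (1 + 3/5z)/(1 − 2/5z).

Solve |R(x)|<1 on ℝ⁻.
x=-0.63: |R|=0.4968
R=−1: 1+3/5x = −1+2/5x ⇒ -1/5x=2 ⇒ x=2/(-1/5)=-10.0000
Confirm numerically:
  x=-5.810: |R|=0.74789 <1
  x=-5.255: |R|=0.69407 <1
  x=-5.017: |R|=0.66855 <1
  x=-4.676: |R|=0.62904 <1
  x=-10.527: |R|=1.02023 >1
  x=-10.284: |R|=1.01111 >1
So |R|<1 on (-10.0000, 0).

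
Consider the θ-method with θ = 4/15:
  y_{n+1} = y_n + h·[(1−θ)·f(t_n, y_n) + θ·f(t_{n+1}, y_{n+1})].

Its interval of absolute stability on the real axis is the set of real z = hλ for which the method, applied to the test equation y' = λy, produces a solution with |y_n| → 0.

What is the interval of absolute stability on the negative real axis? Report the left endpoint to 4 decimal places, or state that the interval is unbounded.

z∈(-4.2857,0).

Set f=λy, z=hλ:
  y_{n+1} = y_n + z·[11/15·y_n + 4/15·y_{n+1}] ⇒ (1 − 4/15z)y_{n+1} = (1 + 11/15z)y_n
  Hence R(z) = (1 + 11/15z)/(1 − 4/15z).

Need |R(x)|<1, x<0.
x=-0.45: |R|=0.5982
R=−1: 1+11/15x = −1+4/15x ⇒ -7/15x=2 ⇒ x=2/(-7/15)=-4.2857
Confirm numerically:
  x=-3.534: |R|=0.81940 <1
  x=-2.013: |R|=0.30986 <1
  x=-2.005: |R|=0.30647 <1
  x=-4.851: |R|=1.11502 >1
  x=-4.632: |R|=1.07230 >1
So |R|<1 on (-4.2857, 0).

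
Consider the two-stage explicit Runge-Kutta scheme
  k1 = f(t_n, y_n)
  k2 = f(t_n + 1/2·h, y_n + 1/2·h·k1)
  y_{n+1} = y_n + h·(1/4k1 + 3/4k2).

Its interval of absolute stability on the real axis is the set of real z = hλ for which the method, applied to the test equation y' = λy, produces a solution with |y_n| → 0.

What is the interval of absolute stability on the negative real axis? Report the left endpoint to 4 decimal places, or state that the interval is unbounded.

With y'=λy (z=hλ):
  k1=λy_n ⇒ h·k1=z·y_n;  k2=λ(1+1/2z)y_n ⇒ h·k2=z(1+1/2z)y_n
  y_{n+1}/y_n = 1 + 1/4z + 3/4z(1+1/2z) = 1 + z + 3/8z²
  ⇒ R(z) = 1 + z + 3/8z².

Need |R(x)|<1, x<0.
x=-0.47: |R|=0.6128
R=1: x+3/8x²=0 ⇒ x=−8/3=-2.6667; min R=1−1/(4·3/8)=0.3333>−1
Confirm numerically:
  x=-2.202: |R|=0.61630 <1
  x=-1.479: |R|=0.34129 <1
  x=-1.475: |R|=0.34086 <1
  x=-1.398: |R|=0.33490 <1
  x=-3.186: |R|=1.62047 >1
  x=-3.018: |R|=1.39762 >1
Stable set (-2.6667, 0).

(-2.6667, 0).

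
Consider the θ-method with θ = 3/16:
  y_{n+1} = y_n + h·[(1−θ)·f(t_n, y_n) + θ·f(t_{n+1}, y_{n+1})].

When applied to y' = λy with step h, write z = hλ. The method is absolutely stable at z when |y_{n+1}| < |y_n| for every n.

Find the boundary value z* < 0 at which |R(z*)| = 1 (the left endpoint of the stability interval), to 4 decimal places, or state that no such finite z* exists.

Test eqn y'=λy, z=hλ:
  y_{n+1} = y_n + z·[13/16·y_n + 3/16·y_{n+1}] ⇒ (1 − 3/16z)y_{n+1} = (1 + 13/16z)y_n
  ⇒ R(z) = (1 + 13/16z)/(1 − 3/16z).

Boundary: |R(x)|=1, x<0.
x=-0.75: |R|=0.3425
R=−1: 1+13/16x = −1+3/16x ⇒ -5/8x=2 ⇒ x=2/(-5/8)=-3.2000
Confirm numerically:
  x=-2.644: |R|=0.76768 <1
  x=-2.229: |R|=0.57200 <1
  x=-1.744: |R|=0.31424 <1
  x=-3.780: |R|=1.21214 >1
  x=-3.551: |R|=1.13169 >1
  x=-3.327: |R|=1.04888 >1
Stable set (-3.2000, 0).

left endpoint -3.2000.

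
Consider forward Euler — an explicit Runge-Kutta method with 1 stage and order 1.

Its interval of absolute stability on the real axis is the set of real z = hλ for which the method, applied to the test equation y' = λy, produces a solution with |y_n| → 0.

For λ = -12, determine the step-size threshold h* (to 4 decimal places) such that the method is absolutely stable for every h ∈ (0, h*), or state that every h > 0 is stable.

On y'=λy, z=hλ:
  order 1, 1-stage ⇒ R(z)=1+z
  (e.g. R(-0.66)=0.34000, |R|=0.34000)

Need |R(x)|<1, x<0.
x=-0.66: |R|=0.3400
|R(-2.28)|=1.2800 |R(-0.63)|=0.3700 |R(-0.52)|=0.4800
Bisect:
  x_lo=-2.5703 |R|=1.5703  x_hi=-0.3444 |R|=0.6556
  mid=-1.45737 |R|=0.45737 →hi
  mid=-2.01386 |R|=1.01386 →lo
  mid=-1.73562 |R|=0.73562 →hi
  mid=-1.87474 |R|=0.87474 →hi
  mid=-1.94430 |R|=0.94430 →hi
  mid=-1.97908 |R|=0.97908 →hi
  mid=-1.99647 |R|=0.99647 →hi
  ...
  [-2.00000,-1.99987] ⇒ x*=-2.0000
So |R|<1 on (-2.0000, 0).

(-2.0000,0); λ=-12 ⇒ h* = 0.1667.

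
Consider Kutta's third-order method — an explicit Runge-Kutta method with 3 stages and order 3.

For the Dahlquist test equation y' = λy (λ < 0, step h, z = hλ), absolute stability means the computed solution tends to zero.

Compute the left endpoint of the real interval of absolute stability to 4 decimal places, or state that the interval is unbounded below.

Set f=λy, z=hλ:
  order 3, 3-stage ⇒ R(z)=1+z+z^2/2+z^3/6
  (e.g. R(-1.58)=0.01081, |R|=0.01081)

Solve |R(x)|<1 on ℝ⁻.
x=-1.58: |R|=0.0108
|R(-1.04)|=0.3133 |R(-0.82)|=0.4243 |R(-0.6)|=0.5440
Bisect:
  x_lo=-3.0520 |R|=2.1327  x_hi=-0.2108 |R|=0.8099
  mid=-1.63140 |R|=0.02432 →hi
  mid=-2.34169 |R|=0.74005 →hi
  mid=-2.69684 |R|=1.32936 →lo
  mid=-2.51927 |R|=1.01075 →lo
  mid=-2.43048 |R|=0.86976 →hi
  mid=-2.47487 |R|=0.93881 →hi
  mid=-2.49707 |R|=0.97441 →hi
  mid=-2.50817 |R|=0.99249 →hi
  mid=-2.51372 |R|=1.00160 →lo
  ...
  [-2.51285,-2.51268] ⇒ x*=-2.5127
Stable set (-2.5127, 0).

z* = -2.5127.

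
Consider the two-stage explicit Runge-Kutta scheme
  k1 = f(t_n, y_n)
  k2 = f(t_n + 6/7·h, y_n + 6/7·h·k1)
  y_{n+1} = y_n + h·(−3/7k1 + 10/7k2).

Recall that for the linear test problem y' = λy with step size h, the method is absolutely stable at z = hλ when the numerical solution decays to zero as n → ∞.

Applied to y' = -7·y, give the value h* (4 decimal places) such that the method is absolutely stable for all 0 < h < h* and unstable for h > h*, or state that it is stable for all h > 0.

(-0.8167,0); λ=-7 ⇒ h* = (49/60)/7 = 0.1167.

Test eqn y'=λy, z=hλ:
  k1=λy_n ⇒ h·k1=z·y_n;  k2=λ(1+6/7z)y_n ⇒ h·k2=z(1+6/7z)y_n
  y_{n+1}/y_n = 1 − 3/7z + 10/7z(1+6/7z) = 1 + z + 60/49z²
  ⇒ R(z) = 1 + z + 60/49z².

Find x<0 with |R(x)|<1.
x=-1.18: |R|=1.5250
R=1: x+60/49x²=0 ⇒ x=−49/60=-0.8167; min R=1−1/(4·60/49)=0.7958>−1
Confirm numerically:
  x=-0.713: |R|=0.90949 <1
  x=-0.640: |R|=0.86155 <1
  x=-0.606: |R|=0.84368 <1
  x=-0.357: |R|=0.79906 <1
  x=-1.383: |R|=1.95907 >1
  x=-1.184: |R|=1.53256 >1
  x=-0.952: |R|=1.15776 >1
Interval (-0.8167, 0).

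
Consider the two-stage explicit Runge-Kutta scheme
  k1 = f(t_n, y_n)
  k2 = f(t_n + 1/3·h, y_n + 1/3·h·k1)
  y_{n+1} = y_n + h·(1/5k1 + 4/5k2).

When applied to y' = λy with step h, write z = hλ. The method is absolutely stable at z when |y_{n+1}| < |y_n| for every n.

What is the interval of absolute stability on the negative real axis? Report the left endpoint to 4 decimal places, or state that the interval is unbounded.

(-3.7500, 0).

Test eqn y'=λy, z=hλ:
  k1=λy_n ⇒ h·k1=z·y_n;  k2=λ(1+1/3z)y_n ⇒ h·k2=z(1+1/3z)y_n
  y_{n+1}/y_n = 1 + 1/5z + 4/5z(1+1/3z) = 1 + z + 4/15z²
  Hence R(z) = 1 + z + 4/15z².

Boundary: |R(x)|=1, x<0.
x=-0.39: |R|=0.6506
R=1: x+4/15x²=0 ⇒ x=−15/4=-3.7500; min R=1−1/(4·4/15)=0.0625>−1
Confirm numerically:
  x=-3.669: |R|=0.92075 <1
  x=-2.660: |R|=0.22683 <1
  x=-2.249: |R|=0.09980 <1
  x=-4.182: |R|=1.48177 >1
  x=-3.998: |R|=1.26440 >1
So |R|<1 on (-3.7500, 0).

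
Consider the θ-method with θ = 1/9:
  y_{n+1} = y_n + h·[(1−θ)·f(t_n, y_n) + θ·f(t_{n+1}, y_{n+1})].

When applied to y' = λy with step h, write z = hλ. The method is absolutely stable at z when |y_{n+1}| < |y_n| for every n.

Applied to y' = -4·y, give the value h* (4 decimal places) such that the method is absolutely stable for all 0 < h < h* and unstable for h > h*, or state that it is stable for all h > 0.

Test eqn y'=λy, z=hλ:
  y_{n+1} = y_n + z·[8/9·y_n + 1/9·y_{n+1}] ⇒ (1 − 1/9z)y_{n+1} = (1 + 8/9z)y_n
  Hence R(z) = (1 + 8/9z)/(1 − 1/9z).

Boundary: |R(x)|=1, x<0.
x=-1.14: |R|=0.0118
R=−1: 1+8/9x = −1+1/9x ⇒ -7/9x=2 ⇒ x=2/(-7/9)=-2.5714
Confirm numerically:
  x=-2.489: |R|=0.94978 <1
  x=-2.144: |R|=0.73151 <1
  x=-1.379: |R|=0.19578 <1
  x=-2.984: |R|=1.24099 >1
  x=-2.709: |R|=1.08224 >1
So |R|<1 on (-2.5714, 0).

(-2.5714,0); λ=-4 ⇒ h* = (18/7)/4 = 0.6429.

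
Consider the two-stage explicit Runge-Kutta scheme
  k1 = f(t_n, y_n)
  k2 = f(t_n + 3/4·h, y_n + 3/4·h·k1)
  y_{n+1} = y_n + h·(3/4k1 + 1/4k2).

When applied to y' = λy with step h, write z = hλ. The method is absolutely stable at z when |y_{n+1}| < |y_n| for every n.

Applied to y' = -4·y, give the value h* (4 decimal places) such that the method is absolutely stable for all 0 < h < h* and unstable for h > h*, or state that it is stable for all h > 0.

Set f=λy, z=hλ:
  k1=λy_n ⇒ h·k1=z·y_n;  k2=λ(1+3/4z)y_n ⇒ h·k2=z(1+3/4z)y_n
  y_{n+1}/y_n = 1 + 3/4z + 1/4z(1+3/4z) = 1 + z + 3/16z²
  ⇒ R(z) = 1 + z + 3/16z².

Solve |R(x)|<1 on ℝ⁻.
x=-0.8: |R|=0.3200
R=1: x+3/16x²=0 ⇒ x=−16/3=-5.3333; min R=1−1/(4·3/16)=-0.3333>−1
Confirm numerically:
  x=-4.345: |R|=0.19482 <1
  x=-4.277: |R|=0.15289 <1
  x=-3.308: |R|=0.25621 <1
  x=-5.843: |R|=1.55837 >1
  x=-5.486: |R|=1.15704 >1
Interval (-5.3333, 0).

(-5.3333,0); λ=-4 ⇒ h* = (16/3)/4 = 1.3333.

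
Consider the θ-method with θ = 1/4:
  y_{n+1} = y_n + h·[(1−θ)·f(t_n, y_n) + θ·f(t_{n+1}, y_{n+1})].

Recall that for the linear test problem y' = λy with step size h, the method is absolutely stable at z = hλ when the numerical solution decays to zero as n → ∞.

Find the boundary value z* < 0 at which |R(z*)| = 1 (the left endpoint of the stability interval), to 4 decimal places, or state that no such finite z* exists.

Test eqn y'=λy, z=hλ:
  y_{n+1} = y_n + z·[3/4·y_n + 1/4·y_{n+1}] ⇒ (1 − 1/4z)y_{n+1} = (1 + 3/4z)y_n
  so R(z) = (1 + 3/4z)/(1 − 1/4z).

Solve |R(x)|<1 on ℝ⁻.
x=-1.36: |R|=0.0149
R=−1: 1+3/4x = −1+1/4x ⇒ -1/2x=2 ⇒ x=2/(-1/2)=-4.0000
Confirm numerically:
  x=-3.708: |R|=0.92423 <1
  x=-2.839: |R|=0.66048 <1
  x=-2.144: |R|=0.39583 <1
  x=-4.561: |R|=1.13106 >1
  x=-4.476: |R|=1.11232 >1
  x=-4.213: |R|=1.05187 >1
Stable set (-4.0000, 0).

z* = -4.0000.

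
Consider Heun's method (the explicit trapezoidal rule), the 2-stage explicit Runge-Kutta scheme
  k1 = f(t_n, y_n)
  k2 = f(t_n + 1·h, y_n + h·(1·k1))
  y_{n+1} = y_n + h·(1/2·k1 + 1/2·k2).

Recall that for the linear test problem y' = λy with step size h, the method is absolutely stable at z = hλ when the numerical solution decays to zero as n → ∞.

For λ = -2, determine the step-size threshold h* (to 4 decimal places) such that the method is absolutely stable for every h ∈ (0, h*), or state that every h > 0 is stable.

On y'=λy, z=hλ:
  order 2, 2-stage ⇒ R(z)=1+z+z^2/2
  (e.g. R(-0.94)=0.50180, |R|=0.50180)

Find x<0 with |R(x)|<1.
x=-0.94: |R|=0.5018
|R(-2.23)|=1.2565 |R(-1.71)|=0.7520 |R(-1.47)|=0.6104
Bisect:
  x_lo=-2.8302 |R|=2.1748  x_hi=-0.3948 |R|=0.6831
  mid=-1.61251 |R|=0.68758 →hi
  mid=-2.22135 |R|=1.24585 →lo
  mid=-1.91693 |R|=0.92038 →hi
  mid=-2.06914 |R|=1.07153 →lo
  mid=-1.99303 |R|=0.99306 →hi
  mid=-2.03109 |R|=1.03157 →lo
  mid=-2.01206 |R|=1.01213 →lo
  mid=-2.00255 |R|=1.00255 →lo
  mid=-1.99779 |R|=0.99779 →hi
  ...
  [-2.00002,-1.99987] ⇒ x*=-2.0000
Stable set (-2.0000, 0).

(-2.0000,0); λ=-2 ⇒ h* = 1.0000.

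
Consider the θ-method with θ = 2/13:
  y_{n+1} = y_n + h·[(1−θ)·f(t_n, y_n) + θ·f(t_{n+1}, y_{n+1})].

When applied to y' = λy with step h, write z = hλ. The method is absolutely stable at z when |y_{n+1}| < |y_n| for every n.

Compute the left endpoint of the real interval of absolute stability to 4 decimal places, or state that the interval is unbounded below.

left endpoint -2.8889.

On y'=λy, z=hλ:
  y_{n+1} = y_n + z·[11/13·y_n + 2/13·y_{n+1}] ⇒ (1 − 2/13z)y_{n+1} = (1 + 11/13z)y_n
  ⇒ R(z) = (1 + 11/13z)/(1 − 2/13z).

Find x<0 with |R(x)|<1.
x=-0.62: |R|=0.4340
R=−1: 1+11/13x = −1+2/13x ⇒ -9/13x=2 ⇒ x=2/(-9/13)=-2.8889
Confirm numerically:
  x=-2.236: |R|=0.66369 <1
  x=-1.645: |R|=0.31277 <1
  x=-1.439: |R|=0.17817 <1
  x=-1.227: |R|=0.03216 <1
  x=-3.481: |R|=1.26696 >1
  x=-3.293: |R|=1.18569 >1
  x=-3.232: |R|=1.15865 >1
So |R|<1 on (-2.8889, 0).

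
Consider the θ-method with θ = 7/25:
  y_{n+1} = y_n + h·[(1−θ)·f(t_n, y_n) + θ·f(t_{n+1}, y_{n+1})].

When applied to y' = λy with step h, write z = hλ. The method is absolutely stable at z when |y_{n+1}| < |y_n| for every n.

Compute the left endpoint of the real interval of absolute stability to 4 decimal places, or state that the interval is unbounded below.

On y'=λy, z=hλ:
  y_{n+1} = y_n + z·[18/25·y_n + 7/25·y_{n+1}] ⇒ (1 − 7/25z)y_{n+1} = (1 + 18/25z)y_n
  Hence R(z) = (1 + 18/25z)/(1 − 7/25z).

Need |R(x)|<1, x<0.
x=-0.7: |R|=0.4147
R=−1: 1+18/25x = −1+7/25x ⇒ -11/25x=2 ⇒ x=2/(-11/25)=-4.5455
Confirm numerically:
  x=-4.455: |R|=0.98229 <1
  x=-4.195: |R|=0.92909 <1
  x=-3.527: |R|=0.77454 <1
  x=-2.374: |R|=0.42607 <1
  x=-5.064: |R|=1.09436 >1
  x=-4.811: |R|=1.04978 >1
  x=-4.749: |R|=1.03844 >1
So |R|<1 on (-4.5455, 0).

z* = -4.5455.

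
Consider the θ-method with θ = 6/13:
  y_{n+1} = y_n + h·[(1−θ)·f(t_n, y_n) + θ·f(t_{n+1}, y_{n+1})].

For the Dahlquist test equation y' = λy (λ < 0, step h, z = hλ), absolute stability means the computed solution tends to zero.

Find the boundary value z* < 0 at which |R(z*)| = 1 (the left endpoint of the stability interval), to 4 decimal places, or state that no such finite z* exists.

On y'=λy, z=hλ:
  y_{n+1} = y_n + z·[7/13·y_n + 6/13·y_{n+1}] ⇒ (1 − 6/13z)y_{n+1} = (1 + 7/13z)y_n
  ⇒ R(z) = (1 + 7/13z)/(1 − 6/13z).

Find x<0 with |R(x)|<1.
x=-0.9: |R|=0.3641
R=−1: 1+7/13x = −1+6/13x ⇒ -1/13x=2 ⇒ x=2/(-1/13)=-26.0000
Confirm numerically:
  x=-14.845: |R|=0.89071 <1
  x=-11.203: |R|=0.81554 <1
  x=-10.635: |R|=0.79996 <1
  x=-26.396: |R|=1.00231 >1
  x=-26.116: |R|=1.00068 >1
  x=-26.109: |R|=1.00064 >1
Interval (-26.0000, 0).

left endpoint -26.0000.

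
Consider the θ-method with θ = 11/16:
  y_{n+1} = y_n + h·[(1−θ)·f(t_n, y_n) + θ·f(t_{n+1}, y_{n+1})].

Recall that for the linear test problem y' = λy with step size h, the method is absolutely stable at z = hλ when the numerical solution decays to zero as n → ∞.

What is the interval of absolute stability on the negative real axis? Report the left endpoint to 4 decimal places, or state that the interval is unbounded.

With y'=λy (z=hλ):
  y_{n+1} = y_n + z·[5/16·y_n + 11/16·y_{n+1}] ⇒ (1 − 11/16z)y_{n+1} = (1 + 5/16z)y_n
  so R(z) = (1 + 5/16z)/(1 − 11/16z).

Need |R(x)|<1, x<0.
x=-1.55: |R|=0.2496
x=-2: |R|=0.1579
x=-10: |R|=0.2698
x=-100: |R|=0.4337
θ=11/16≥1/2 ⇒ |1+5/16x|<|1−11/16x| ∀x<0 ⇒ stable on all of ℝ⁻.

interval (−∞, 0).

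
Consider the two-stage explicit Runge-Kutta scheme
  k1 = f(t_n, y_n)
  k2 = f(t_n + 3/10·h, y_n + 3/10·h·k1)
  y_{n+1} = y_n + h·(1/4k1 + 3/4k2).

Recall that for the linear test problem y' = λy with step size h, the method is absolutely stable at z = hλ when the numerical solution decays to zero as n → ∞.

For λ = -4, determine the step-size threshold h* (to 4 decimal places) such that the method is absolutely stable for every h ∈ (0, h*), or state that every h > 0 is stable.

(-4.4444,0); λ=-4 ⇒ h* = (40/9)/4 = 1.1111.

On y'=λy, z=hλ:
  k1=λy_n ⇒ h·k1=z·y_n;  k2=λ(1+3/10z)y_n ⇒ h·k2=z(1+3/10z)y_n
  y_{n+1}/y_n = 1 + 1/4z + 3/4z(1+3/10z) = 1 + z + 9/40z²
  R(z) = 1 + z + 9/40z².

Solve |R(x)|<1 on ℝ⁻.
x=-0.57: |R|=0.5031
R=1: x+9/40x²=0 ⇒ x=−40/9=-4.4444; min R=1−1/(4·9/40)=-0.1111>−1
Confirm numerically:
  x=-3.364: |R|=0.18221 <1
  x=-2.776: |R|=0.04211 <1
  x=-1.994: |R|=0.09939 <1
  x=-1.903: |R|=0.08818 <1
  x=-4.757: |R|=1.33454 >1
  x=-4.581: |R|=1.14075 >1
Interval (-4.4444, 0).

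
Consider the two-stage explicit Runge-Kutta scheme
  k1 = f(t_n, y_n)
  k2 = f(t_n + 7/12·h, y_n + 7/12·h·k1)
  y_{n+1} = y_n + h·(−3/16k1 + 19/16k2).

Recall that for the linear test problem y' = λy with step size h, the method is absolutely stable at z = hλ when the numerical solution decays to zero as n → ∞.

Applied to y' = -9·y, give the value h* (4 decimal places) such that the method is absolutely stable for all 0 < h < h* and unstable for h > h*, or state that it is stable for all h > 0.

With y'=λy (z=hλ):
  k1=λy_n ⇒ h·k1=z·y_n;  k2=λ(1+7/12z)y_n ⇒ h·k2=z(1+7/12z)y_n
  y_{n+1}/y_n = 1 − 3/16z + 19/16z(1+7/12z) = 1 + z + 133/192z²
  ⇒ R(z) = 1 + z + 133/192z².

Solve |R(x)|<1 on ℝ⁻.
x=-0.58: |R|=0.6530
R=1: x+133/192x²=0 ⇒ x=−192/133=-1.4436; min R=1−1/(4·133/192)=0.6391>−1
Confirm numerically:
  x=-0.696: |R|=0.63956 <1
  x=-0.586: |R|=0.65187 <1
  x=-0.582: |R|=0.65264 <1
  x=-1.993: |R|=1.75847 >1
  x=-1.975: |R|=1.72700 >1
  x=-1.840: |R|=1.50523 >1
So |R|<1 on (-1.4436, 0).

(-1.4436,0); λ=-9 ⇒ h* = (192/133)/9 = 0.1604.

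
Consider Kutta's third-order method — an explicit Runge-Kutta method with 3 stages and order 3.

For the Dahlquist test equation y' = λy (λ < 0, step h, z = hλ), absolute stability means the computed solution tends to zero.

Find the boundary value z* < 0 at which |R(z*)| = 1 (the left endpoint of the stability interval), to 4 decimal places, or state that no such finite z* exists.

z* = -2.5127.

Set f=λy, z=hλ:
  order 3, 3-stage ⇒ R(z)=1+z+z^2/2+z^3/6
  (e.g. R(-1.08)=0.29325, |R|=0.29325)

Boundary: |R(x)|=1, x<0.
x=-1.08: |R|=0.2932
|R(-2.48)|=0.9470 |R(-1.19)|=0.2372 |R(-1.15)|=0.2578
Bisect:
  x_lo=-2.9340 |R|=1.8393  x_hi=-0.2634 |R|=0.7682
  mid=-1.59871 |R|=0.00179 →hi
  mid=-2.26636 |R|=0.63831 →hi
  mid=-2.60018 |R|=1.14965 →lo
  mid=-2.43327 |R|=0.87402 →hi
  mid=-2.51672 |R|=1.00655 →lo
  mid=-2.47500 |R|=0.93900 →hi
  mid=-2.49586 |R|=0.97245 →hi
  mid=-2.50629 |R|=0.98942 →hi
  mid=-2.51151 |R|=0.99797 →hi
  mid=-2.51412 |R|=1.00225 →lo
  ...
  [-2.51281,-2.51265] ⇒ x*=-2.5127
Stable set (-2.5127, 0).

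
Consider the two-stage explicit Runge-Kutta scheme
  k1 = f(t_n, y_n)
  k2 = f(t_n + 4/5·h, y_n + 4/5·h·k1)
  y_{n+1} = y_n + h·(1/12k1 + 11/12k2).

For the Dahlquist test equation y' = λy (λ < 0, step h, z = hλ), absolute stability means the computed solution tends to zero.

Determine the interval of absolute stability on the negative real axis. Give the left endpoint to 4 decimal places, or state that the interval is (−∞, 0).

z∈(-1.3636,0).

With y'=λy (z=hλ):
  k1=λy_n ⇒ h·k1=z·y_n;  k2=λ(1+4/5z)y_n ⇒ h·k2=z(1+4/5z)y_n
  y_{n+1}/y_n = 1 + 1/12z + 11/12z(1+4/5z) = 1 + z + 11/15z²
  so R(z) = 1 + z + 11/15z².

Find x<0 with |R(x)|<1.
x=-1.46: |R|=1.1032
R=1: x+11/15x²=0 ⇒ x=−15/11=-1.3636; min R=1−1/(4·11/15)=0.6591>−1
Confirm numerically:
  x=-1.258: |R|=0.90255 <1
  x=-0.845: |R|=0.67862 <1
  x=-0.683: |R|=0.65909 <1
  x=-1.867: |R|=1.68917 >1
  x=-1.740: |R|=1.48024 >1
  x=-1.487: |R|=1.13452 >1
Interval (-1.3636, 0).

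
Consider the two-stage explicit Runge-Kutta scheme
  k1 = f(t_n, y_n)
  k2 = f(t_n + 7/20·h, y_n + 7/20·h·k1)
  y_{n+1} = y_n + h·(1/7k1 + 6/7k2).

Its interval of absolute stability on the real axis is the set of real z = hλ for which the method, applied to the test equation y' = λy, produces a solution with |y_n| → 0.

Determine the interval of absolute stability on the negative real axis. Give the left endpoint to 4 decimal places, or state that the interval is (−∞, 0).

With y'=λy (z=hλ):
  k1=λy_n ⇒ h·k1=z·y_n;  k2=λ(1+7/20z)y_n ⇒ h·k2=z(1+7/20z)y_n
  y_{n+1}/y_n = 1 + 1/7z + 6/7z(1+7/20z) = 1 + z + 3/10z²
  R(z) = 1 + z + 3/10z².

Find x<0 with |R(x)|<1.
x=-0.88: |R|=0.3523
R=1: x+3/10x²=0 ⇒ x=−10/3=-3.3333; min R=1−1/(4·3/10)=0.1667>−1
Confirm numerically:
  x=-2.323: |R|=0.29590 <1
  x=-2.164: |R|=0.24087 <1
  x=-1.597: |R|=0.16812 <1
  x=-3.866: |R|=1.61779 >1
  x=-3.607: |R|=1.29613 >1
Interval (-3.3333, 0).

(-3.3333, 0).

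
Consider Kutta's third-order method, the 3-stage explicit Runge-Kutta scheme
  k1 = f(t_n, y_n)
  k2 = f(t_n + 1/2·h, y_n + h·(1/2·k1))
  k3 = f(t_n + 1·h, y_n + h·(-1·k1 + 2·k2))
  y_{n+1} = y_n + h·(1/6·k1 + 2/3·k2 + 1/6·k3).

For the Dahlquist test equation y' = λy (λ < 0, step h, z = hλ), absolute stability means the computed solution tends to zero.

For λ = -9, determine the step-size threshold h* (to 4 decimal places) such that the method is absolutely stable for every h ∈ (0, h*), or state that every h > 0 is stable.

On y'=λy, z=hλ:
  order 3, 3-stage ⇒ R(z)=1+z+z^2/2+z^3/6
  (e.g. R(-0.89)=0.38856, |R|=0.38856)

Find x<0 with |R(x)|<1.
x=-0.89: |R|=0.3886
|R(-2.84)|=1.6249 |R(-0.77)|=0.4504 |R(-0.58)|=0.5557
Bisect:
  x_lo=-3.2360 |R|=2.6479  x_hi=-0.1891 |R|=0.8276
  mid=-1.71257 |R|=0.08325 →hi
  mid=-2.47429 |R|=0.93789 →hi
  mid=-2.85516 |R|=1.65837 →lo
  mid=-2.66472 |R|=1.26794 →lo
  mid=-2.56951 |R|=1.09580 →lo
  mid=-2.52190 |R|=1.01512 →lo
  mid=-2.49810 |R|=0.97608 →hi
  mid=-2.51000 |R|=0.99549 →hi
  ...
  [-2.51279,-2.51260] ⇒ x*=-2.5127
So |R|<1 on (-2.5127, 0).

(-2.5127,0); λ=-9 ⇒ h* = 0.2792.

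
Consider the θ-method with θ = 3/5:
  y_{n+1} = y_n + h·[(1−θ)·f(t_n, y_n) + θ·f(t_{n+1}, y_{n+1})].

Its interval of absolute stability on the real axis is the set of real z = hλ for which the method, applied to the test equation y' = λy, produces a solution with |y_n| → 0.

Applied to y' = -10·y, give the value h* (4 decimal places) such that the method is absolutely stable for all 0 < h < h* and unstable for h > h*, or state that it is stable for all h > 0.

With y'=λy (z=hλ):
  y_{n+1} = y_n + z·[2/5·y_n + 3/5·y_{n+1}] ⇒ (1 − 3/5z)y_{n+1} = (1 + 2/5z)y_n
  R(z) = (1 + 2/5z)/(1 − 3/5z).

Solve |R(x)|<1 on ℝ⁻.
x=-1.68: |R|=0.1633
x=-2: |R|=0.0909
x=-10: |R|=0.4286
x=-100: |R|=0.6393
θ=3/5≥1/2 ⇒ |1+2/5x|<|1−3/5x| ∀x<0 ⇒ unbounded interval.

(−∞, 0) — no finite endpoint. Any h>0 works for λ=-10.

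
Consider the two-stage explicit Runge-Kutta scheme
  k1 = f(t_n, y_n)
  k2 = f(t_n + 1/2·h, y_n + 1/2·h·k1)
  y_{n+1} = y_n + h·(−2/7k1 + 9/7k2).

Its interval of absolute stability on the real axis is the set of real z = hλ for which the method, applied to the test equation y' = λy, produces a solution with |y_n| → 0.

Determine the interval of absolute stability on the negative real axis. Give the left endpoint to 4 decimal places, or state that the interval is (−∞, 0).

On y'=λy, z=hλ:
  k1=λy_n ⇒ h·k1=z·y_n;  k2=λ(1+1/2z)y_n ⇒ h·k2=z(1+1/2z)y_n
  y_{n+1}/y_n = 1 − 2/7z + 9/7z(1+1/2z) = 1 + z + 9/14z²
  R(z) = 1 + z + 9/14z².

Solve |R(x)|<1 on ℝ⁻.
x=-0.34: |R|=0.7343
R=1: x+9/14x²=0 ⇒ x=−14/9=-1.5556; min R=1−1/(4·9/14)=0.6111>−1
Confirm numerically:
  x=-1.524: |R|=0.96908 <1
  x=-1.380: |R|=0.84426 <1
  x=-0.852: |R|=0.61465 <1
  x=-2.008: |R|=1.58404 >1
  x=-1.790: |R|=1.26978 >1
  x=-1.722: |R|=1.18425 >1
Stable set (-1.5556, 0).

z∈(-1.5556,0).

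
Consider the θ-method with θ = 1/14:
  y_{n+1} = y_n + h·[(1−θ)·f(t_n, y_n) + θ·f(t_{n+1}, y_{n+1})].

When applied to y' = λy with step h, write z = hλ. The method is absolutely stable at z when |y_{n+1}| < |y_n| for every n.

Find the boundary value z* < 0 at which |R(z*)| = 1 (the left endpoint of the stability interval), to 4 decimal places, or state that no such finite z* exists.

With y'=λy (z=hλ):
  y_{n+1} = y_n + z·[13/14·y_n + 1/14·y_{n+1}] ⇒ (1 − 1/14z)y_{n+1} = (1 + 13/14z)y_n
  R(z) = (1 + 13/14z)/(1 − 1/14z).

Find x<0 with |R(x)|<1.
x=-0.39: |R|=0.6206
R=−1: 1+13/14x = −1+1/14x ⇒ -6/7x=2 ⇒ x=2/(-6/7)=-2.3333
Confirm numerically:
  x=-1.984: |R|=0.73774 <1
  x=-1.452: |R|=0.31556 <1
  x=-1.237: |R|=0.13658 <1
  x=-1.096: |R|=0.01643 <1
  x=-2.723: |R|=1.27961 >1
  x=-2.698: |R|=1.26207 >1
  x=-2.528: |R|=1.14134 >1
So |R|<1 on (-2.3333, 0).

left endpoint -2.3333.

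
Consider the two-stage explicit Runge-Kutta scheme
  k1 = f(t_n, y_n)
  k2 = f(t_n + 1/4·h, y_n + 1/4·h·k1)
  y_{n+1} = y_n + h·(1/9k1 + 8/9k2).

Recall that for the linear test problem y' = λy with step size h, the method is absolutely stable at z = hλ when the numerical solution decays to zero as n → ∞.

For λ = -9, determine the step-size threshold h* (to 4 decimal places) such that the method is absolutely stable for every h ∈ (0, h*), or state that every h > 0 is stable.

With y'=λy (z=hλ):
  k1=λy_n ⇒ h·k1=z·y_n;  k2=λ(1+1/4z)y_n ⇒ h·k2=z(1+1/4z)y_n
  y_{n+1}/y_n = 1 + 1/9z + 8/9z(1+1/4z) = 1 + z + 2/9z²
  Hence R(z) = 1 + z + 2/9z².

Boundary: |R(x)|=1, x<0.
x=-1.14: |R|=0.1488
R=1: x+2/9x²=0 ⇒ x=−9/2=-4.5000; min R=1−1/(4·2/9)=-0.1250>−1
Confirm numerically:
  x=-2.735: |R|=0.07273 <1
  x=-2.381: |R|=0.12119 <1
  x=-2.320: |R|=0.12391 <1
  x=-2.040: |R|=0.11520 <1
  x=-4.946: |R|=1.49020 >1
  x=-4.609: |R|=1.11164 >1
Interval (-4.5000, 0).

(-4.5000,0); λ=-9 ⇒ h* = (9/2)/9 = 0.5000.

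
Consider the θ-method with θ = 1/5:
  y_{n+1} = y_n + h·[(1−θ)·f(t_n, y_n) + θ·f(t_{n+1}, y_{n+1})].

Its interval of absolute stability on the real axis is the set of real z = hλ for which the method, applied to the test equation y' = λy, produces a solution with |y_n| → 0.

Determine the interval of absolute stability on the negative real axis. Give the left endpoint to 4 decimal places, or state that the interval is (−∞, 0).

Set f=λy, z=hλ:
  y_{n+1} = y_n + z·[4/5·y_n + 1/5·y_{n+1}] ⇒ (1 − 1/5z)y_{n+1} = (1 + 4/5z)y_n
  ⇒ R(z) = (1 + 4/5z)/(1 − 1/5z).

Boundary: |R(x)|=1, x<0.
x=-0.36: |R|=0.6642
R=−1: 1+4/5x = −1+1/5x ⇒ -3/5x=2 ⇒ x=2/(-3/5)=-3.3333
Confirm numerically:
  x=-2.979: |R|=0.86678 <1
  x=-2.748: |R|=0.77336 <1
  x=-2.496: |R|=0.66489 <1
  x=-2.174: |R|=0.51519 <1
  x=-3.923: |R|=1.19825 >1
  x=-3.356: |R|=1.00814 >1
Interval (-3.3333, 0).

z∈(-3.3333,0).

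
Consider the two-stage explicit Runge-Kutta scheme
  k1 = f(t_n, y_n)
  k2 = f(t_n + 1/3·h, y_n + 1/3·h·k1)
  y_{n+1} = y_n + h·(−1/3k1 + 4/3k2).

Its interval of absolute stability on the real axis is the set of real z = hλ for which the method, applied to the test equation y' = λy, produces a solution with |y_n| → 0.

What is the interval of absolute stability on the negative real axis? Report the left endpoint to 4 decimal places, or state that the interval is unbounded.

z∈(-2.2500,0).

On y'=λy, z=hλ:
  k1=λy_n ⇒ h·k1=z·y_n;  k2=λ(1+1/3z)y_n ⇒ h·k2=z(1+1/3z)y_n
  y_{n+1}/y_n = 1 − 1/3z + 4/3z(1+1/3z) = 1 + z + 4/9z²
  Hence R(z) = 1 + z + 4/9z².

Find x<0 with |R(x)|<1.
x=-0.72: |R|=0.5104
R=1: x+4/9x²=0 ⇒ x=−9/4=-2.2500; min R=1−1/(4·4/9)=0.4375>−1
Confirm numerically:
  x=-1.258: |R|=0.44536 <1
  x=-1.187: |R|=0.43921 <1
  x=-0.992: |R|=0.44536 <1
  x=-2.836: |R|=1.73862 >1
  x=-2.545: |R|=1.33368 >1
  x=-2.526: |R|=1.30986 >1
So |R|<1 on (-2.2500, 0).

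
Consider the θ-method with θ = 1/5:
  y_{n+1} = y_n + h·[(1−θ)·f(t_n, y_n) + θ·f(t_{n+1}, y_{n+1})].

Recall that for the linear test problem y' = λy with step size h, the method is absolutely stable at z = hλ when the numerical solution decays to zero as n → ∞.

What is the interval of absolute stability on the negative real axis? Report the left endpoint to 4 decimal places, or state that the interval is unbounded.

On y'=λy, z=hλ:
  y_{n+1} = y_n + z·[4/5·y_n + 1/5·y_{n+1}] ⇒ (1 − 1/5z)y_{n+1} = (1 + 4/5z)y_n
  R(z) = (1 + 4/5z)/(1 − 1/5z).

Need |R(x)|<1, x<0.
x=-0.79: |R|=0.3178
R=−1: 1+4/5x = −1+1/5x ⇒ -3/5x=2 ⇒ x=2/(-3/5)=-3.3333
Confirm numerically:
  x=-3.246: |R|=0.96823 <1
  x=-2.804: |R|=0.79651 <1
  x=-1.436: |R|=0.11560 <1
  x=-3.543: |R|=1.07363 >1
  x=-3.500: |R|=1.05882 >1
Stable set (-3.3333, 0).

z∈(-3.3333,0).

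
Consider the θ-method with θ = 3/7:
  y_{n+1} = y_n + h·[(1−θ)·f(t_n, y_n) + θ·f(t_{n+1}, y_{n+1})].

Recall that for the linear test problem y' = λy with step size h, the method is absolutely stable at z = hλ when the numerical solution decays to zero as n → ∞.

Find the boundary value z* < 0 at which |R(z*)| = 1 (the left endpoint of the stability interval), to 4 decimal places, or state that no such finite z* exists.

z* = -14.0000.

Test eqn y'=λy, z=hλ:
  y_{n+1} = y_n + z·[4/7·y_n + 3/7·y_{n+1}] ⇒ (1 − 3/7z)y_{n+1} = (1 + 4/7z)y_n
  so R(z) = (1 + 4/7z)/(1 − 3/7z).

Need |R(x)|<1, x<0.
x=-1.34: |R|=0.1488
R=−1: 1+4/7x = −1+3/7x ⇒ -1/7x=2 ⇒ x=2/(-1/7)=-14.0000
Confirm numerically:
  x=-12.789: |R|=0.97331 <1
  x=-7.085: |R|=0.75526 <1
  x=-6.550: |R|=0.72045 <1
  x=-14.584: |R|=1.01151 >1
  x=-14.574: |R|=1.01132 >1
  x=-14.563: |R|=1.01111 >1
Stable set (-14.0000, 0).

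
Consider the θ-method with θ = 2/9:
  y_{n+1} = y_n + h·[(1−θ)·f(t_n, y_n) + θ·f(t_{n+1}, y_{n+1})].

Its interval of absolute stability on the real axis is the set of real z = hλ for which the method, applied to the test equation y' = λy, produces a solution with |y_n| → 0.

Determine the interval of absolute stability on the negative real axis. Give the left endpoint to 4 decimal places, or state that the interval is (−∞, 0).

Set f=λy, z=hλ:
  y_{n+1} = y_n + z·[7/9·y_n + 2/9·y_{n+1}] ⇒ (1 − 2/9z)y_{n+1} = (1 + 7/9z)y_n
  Hence R(z) = (1 + 7/9z)/(1 − 2/9z).

Boundary: |R(x)|=1, x<0.
x=-1.06: |R|=0.1421
R=−1: 1+7/9x = −1+2/9x ⇒ -5/9x=2 ⇒ x=2/(-5/9)=-3.6000
Confirm numerically:
  x=-3.526: |R|=0.97695 <1
  x=-2.456: |R|=0.58884 <1
  x=-2.230: |R|=0.49108 <1
  x=-3.880: |R|=1.08353 >1
  x=-3.743: |R|=1.04337 >1
  x=-3.688: |R|=1.02687 >1
So |R|<1 on (-3.6000, 0).

(-3.6000, 0).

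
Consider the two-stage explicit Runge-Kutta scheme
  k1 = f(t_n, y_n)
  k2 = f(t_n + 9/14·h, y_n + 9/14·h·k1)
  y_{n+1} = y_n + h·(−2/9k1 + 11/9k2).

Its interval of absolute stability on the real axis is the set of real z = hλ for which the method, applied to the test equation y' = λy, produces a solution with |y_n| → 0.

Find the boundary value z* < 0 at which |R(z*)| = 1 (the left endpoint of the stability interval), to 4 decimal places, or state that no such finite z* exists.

Test eqn y'=λy, z=hλ:
  k1=λy_n ⇒ h·k1=z·y_n;  k2=λ(1+9/14z)y_n ⇒ h·k2=z(1+9/14z)y_n
  y_{n+1}/y_n = 1 − 2/9z + 11/9z(1+9/14z) = 1 + z + 11/14z²
  R(z) = 1 + z + 11/14z².

Need |R(x)|<1, x<0.
x=-1.67: |R|=1.5213
R=1: x+11/14x²=0 ⇒ x=−14/11=-1.2727; min R=1−1/(4·11/14)=0.6818>−1
Confirm numerically:
  x=-1.232: |R|=0.96058 <1
  x=-1.133: |R|=0.87561 <1
  x=-0.793: |R|=0.70110 <1
  x=-0.543: |R|=0.68867 <1
  x=-1.842: |R|=1.82390 >1
  x=-1.651: |R|=1.49070 >1
Stable set (-1.2727, 0).

z* = -1.2727.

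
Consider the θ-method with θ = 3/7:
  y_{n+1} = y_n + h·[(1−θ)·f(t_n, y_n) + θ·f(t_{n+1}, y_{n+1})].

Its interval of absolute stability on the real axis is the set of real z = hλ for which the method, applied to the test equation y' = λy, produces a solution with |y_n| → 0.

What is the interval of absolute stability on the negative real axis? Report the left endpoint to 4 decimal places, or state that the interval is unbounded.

With y'=λy (z=hλ):
  y_{n+1} = y_n + z·[4/7·y_n + 3/7·y_{n+1}] ⇒ (1 − 3/7z)y_{n+1} = (1 + 4/7z)y_n
  ⇒ R(z) = (1 + 4/7z)/(1 − 3/7z).

Need |R(x)|<1, x<0.
x=-1.17: |R|=0.2207
R=−1: 1+4/7x = −1+3/7x ⇒ -1/7x=2 ⇒ x=2/(-1/7)=-14.0000
Confirm numerically:
  x=-13.548: |R|=0.99051 <1
  x=-10.326: |R|=0.90326 <1
  x=-8.922: |R|=0.84961 <1
  x=-7.141: |R|=0.75868 <1
  x=-14.404: |R|=1.00805 >1
  x=-14.155: |R|=1.00313 >1
So |R|<1 on (-14.0000, 0).

(-14.0000, 0).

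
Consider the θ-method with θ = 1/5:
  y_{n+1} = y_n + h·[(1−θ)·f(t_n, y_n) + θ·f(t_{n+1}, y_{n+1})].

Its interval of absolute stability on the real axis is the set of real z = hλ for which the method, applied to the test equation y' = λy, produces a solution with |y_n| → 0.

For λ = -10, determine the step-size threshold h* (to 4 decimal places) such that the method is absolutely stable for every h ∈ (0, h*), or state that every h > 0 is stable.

On y'=λy, z=hλ:
  y_{n+1} = y_n + z·[4/5·y_n + 1/5·y_{n+1}] ⇒ (1 − 1/5z)y_{n+1} = (1 + 4/5z)y_n
  ⇒ R(z) = (1 + 4/5z)/(1 − 1/5z).

Solve |R(x)|<1 on ℝ⁻.
x=-1.58: |R|=0.2006
R=−1: 1+4/5x = −1+1/5x ⇒ -3/5x=2 ⇒ x=2/(-3/5)=-3.3333
Confirm numerically:
  x=-2.602: |R|=0.71139 <1
  x=-2.472: |R|=0.65418 <1
  x=-1.417: |R|=0.10410 <1
  x=-3.864: |R|=1.17960 >1
  x=-3.431: |R|=1.03475 >1
  x=-3.411: |R|=1.02770 >1
Interval (-3.3333, 0).

(-3.3333,0); λ=-10 ⇒ h* = (10/3)/10 = 0.3333.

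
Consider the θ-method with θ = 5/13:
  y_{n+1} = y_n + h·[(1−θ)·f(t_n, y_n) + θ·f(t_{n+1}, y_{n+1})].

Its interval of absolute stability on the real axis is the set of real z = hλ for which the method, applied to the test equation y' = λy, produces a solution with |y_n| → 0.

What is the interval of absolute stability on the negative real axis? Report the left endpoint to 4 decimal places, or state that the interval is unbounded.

With y'=λy (z=hλ):
  y_{n+1} = y_n + z·[8/13·y_n + 5/13·y_{n+1}] ⇒ (1 − 5/13z)y_{n+1} = (1 + 8/13z)y_n
  so R(z) = (1 + 8/13z)/(1 − 5/13z).

Boundary: |R(x)|=1, x<0.
x=-0.52: |R|=0.5667
R=−1: 1+8/13x = −1+5/13x ⇒ -3/13x=2 ⇒ x=2/(-3/13)=-8.6667
Confirm numerically:
  x=-7.079: |R|=0.90158 <1
  x=-7.009: |R|=0.89649 <1
  x=-6.992: |R|=0.89525 <1
  x=-6.516: |R|=0.85845 <1
  x=-9.050: |R|=1.01974 >1
  x=-9.040: |R|=1.01924 >1
  x=-8.880: |R|=1.01115 >1
Stable set (-8.6667, 0).

z∈(-8.6667,0).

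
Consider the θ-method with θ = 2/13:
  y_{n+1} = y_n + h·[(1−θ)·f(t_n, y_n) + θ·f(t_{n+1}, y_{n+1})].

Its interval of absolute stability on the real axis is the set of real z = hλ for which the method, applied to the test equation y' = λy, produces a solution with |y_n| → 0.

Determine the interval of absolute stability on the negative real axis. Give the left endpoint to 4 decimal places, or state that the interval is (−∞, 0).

(-2.8889, 0).

Set f=λy, z=hλ:
  y_{n+1} = y_n + z·[11/13·y_n + 2/13·y_{n+1}] ⇒ (1 − 2/13z)y_{n+1} = (1 + 11/13z)y_n
  so R(z) = (1 + 11/13z)/(1 − 2/13z).

Boundary: |R(x)|=1, x<0.
x=-0.92: |R|=0.1941
R=−1: 1+11/13x = −1+2/13x ⇒ -9/13x=2 ⇒ x=2/(-9/13)=-2.8889
Confirm numerically:
  x=-2.048: |R|=0.55732 <1
  x=-1.957: |R|=0.50414 <1
  x=-1.956: |R|=0.50355 <1
  x=-3.447: |R|=1.25249 >1
  x=-3.418: |R|=1.24007 >1
  x=-3.130: |R|=1.11267 >1
Interval (-2.8889, 0).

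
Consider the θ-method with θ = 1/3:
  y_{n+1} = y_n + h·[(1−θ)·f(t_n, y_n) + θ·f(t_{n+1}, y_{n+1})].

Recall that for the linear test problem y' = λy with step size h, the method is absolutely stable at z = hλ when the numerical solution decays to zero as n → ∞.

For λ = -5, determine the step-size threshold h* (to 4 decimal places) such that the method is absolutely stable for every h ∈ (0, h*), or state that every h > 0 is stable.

On y'=λy, z=hλ:
  y_{n+1} = y_n + z·[2/3·y_n + 1/3·y_{n+1}] ⇒ (1 − 1/3z)y_{n+1} = (1 + 2/3z)y_n
  so R(z) = (1 + 2/3z)/(1 − 1/3z).

Boundary: |R(x)|=1, x<0.
x=-0.94: |R|=0.2843
R=−1: 1+2/3x = −1+1/3x ⇒ -1/3x=2 ⇒ x=2/(-1/3)=-6.0000
Confirm numerically:
  x=-4.568: |R|=0.81078 <1
  x=-3.865: |R|=0.68900 <1
  x=-3.379: |R|=0.58912 <1
  x=-2.659: |R|=0.40961 <1
  x=-6.379: |R|=1.04041 >1
  x=-6.158: |R|=1.01725 >1
  x=-6.089: |R|=1.00979 >1
Stable set (-6.0000, 0).

(-6.0000,0); λ=-5 ⇒ h* = (6)/5 = 1.2000.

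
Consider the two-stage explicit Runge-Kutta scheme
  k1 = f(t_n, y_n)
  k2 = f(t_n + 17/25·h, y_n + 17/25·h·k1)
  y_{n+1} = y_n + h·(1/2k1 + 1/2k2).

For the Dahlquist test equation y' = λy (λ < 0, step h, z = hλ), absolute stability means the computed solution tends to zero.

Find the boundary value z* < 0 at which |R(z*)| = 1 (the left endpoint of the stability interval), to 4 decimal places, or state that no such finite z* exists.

Test eqn y'=λy, z=hλ:
  k1=λy_n ⇒ h·k1=z·y_n;  k2=λ(1+17/25z)y_n ⇒ h·k2=z(1+17/25z)y_n
  y_{n+1}/y_n = 1 + 1/2z + 1/2z(1+17/25z) = 1 + z + 17/50z²
  Hence R(z) = 1 + z + 17/50z².

Solve |R(x)|<1 on ℝ⁻.
x=-1.08: |R|=0.3166
R=1: x+17/50x²=0 ⇒ x=−50/17=-2.9412; min R=1−1/(4·17/50)=0.2647>−1
Confirm numerically:
  x=-2.121: |R|=0.40854 <1
  x=-1.991: |R|=0.35679 <1
  x=-1.984: |R|=0.35433 <1
  x=-1.913: |R|=0.33125 <1
  x=-3.397: |R|=1.52647 >1
  x=-3.028: |R|=1.08939 >1
Interval (-2.9412, 0).

z* = -2.9412.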